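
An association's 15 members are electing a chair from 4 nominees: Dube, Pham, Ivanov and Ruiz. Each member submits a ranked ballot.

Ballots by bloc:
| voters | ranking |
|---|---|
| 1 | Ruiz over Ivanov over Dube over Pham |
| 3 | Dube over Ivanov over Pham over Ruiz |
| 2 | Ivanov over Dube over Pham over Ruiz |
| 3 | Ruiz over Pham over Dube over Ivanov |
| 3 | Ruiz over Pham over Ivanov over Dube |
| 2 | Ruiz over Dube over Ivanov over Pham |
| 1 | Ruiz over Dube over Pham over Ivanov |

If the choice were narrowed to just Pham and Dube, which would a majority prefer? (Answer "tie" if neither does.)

Ballots ranking Pham above Dube: 3 + 3 = 6.
Ballots ranking Dube above Pham: 15 − 6 = 9.
Dube wins the head-to-head 9–6.

Dube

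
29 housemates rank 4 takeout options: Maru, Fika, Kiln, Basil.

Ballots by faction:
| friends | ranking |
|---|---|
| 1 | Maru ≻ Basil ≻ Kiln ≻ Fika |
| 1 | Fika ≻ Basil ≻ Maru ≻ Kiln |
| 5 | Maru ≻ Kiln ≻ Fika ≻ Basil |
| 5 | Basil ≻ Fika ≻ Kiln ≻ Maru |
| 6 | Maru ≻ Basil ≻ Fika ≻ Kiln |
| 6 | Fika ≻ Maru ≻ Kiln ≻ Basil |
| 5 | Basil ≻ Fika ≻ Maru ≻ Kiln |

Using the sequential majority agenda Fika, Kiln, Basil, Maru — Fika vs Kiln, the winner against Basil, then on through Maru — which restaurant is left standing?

Maru

Round 1: Fika vs Kiln — 23–6, Fika advances.
Round 2: Fika vs Basil — 12–17, Basil advances.
Round 3: Basil vs Maru — 11–18, Maru advances.
The agenda winner is Maru.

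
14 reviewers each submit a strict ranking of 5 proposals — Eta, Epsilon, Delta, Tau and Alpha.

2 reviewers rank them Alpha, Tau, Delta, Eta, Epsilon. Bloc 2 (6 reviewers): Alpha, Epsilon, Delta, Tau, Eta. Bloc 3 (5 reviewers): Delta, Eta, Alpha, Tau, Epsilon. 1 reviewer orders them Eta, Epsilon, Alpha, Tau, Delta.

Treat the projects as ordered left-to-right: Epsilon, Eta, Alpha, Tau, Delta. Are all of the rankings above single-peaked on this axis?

Axis positions: Epsilon=1, Eta=2, Alpha=3, Tau=4, Delta=5.
Bloc 1 (peak Alpha at position 3): ranking walks positions 3-4-5-2-1, expanding outward from the peak — single-peaked.
Bloc 2: ranking walks positions 3-1-5-4-2; Epsilon is ranked above Eta even though Eta lies between Epsilon and the peak Alpha on the axis — preferences dip and rise again. Not single-peaked.
Bloc 3: ranking walks positions 5-2-3-4-1; Eta is ranked above Tau even though Tau lies between Eta and the peak Delta on the axis — preferences dip and rise again. Not single-peaked.
Bloc 4 (peak Eta at position 2): ranking walks positions 2-1-3-4-5, expanding outward from the peak — single-peaked.
Bloc 2 violates single-peakedness, so the profile is not single-peaked on this axis.

no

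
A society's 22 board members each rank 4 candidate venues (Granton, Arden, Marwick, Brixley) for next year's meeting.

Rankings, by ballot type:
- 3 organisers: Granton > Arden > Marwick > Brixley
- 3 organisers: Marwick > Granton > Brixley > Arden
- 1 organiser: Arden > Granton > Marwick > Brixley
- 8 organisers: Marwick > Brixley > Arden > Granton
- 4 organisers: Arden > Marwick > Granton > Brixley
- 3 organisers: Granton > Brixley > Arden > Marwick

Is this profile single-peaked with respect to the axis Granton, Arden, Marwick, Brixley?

no

Axis positions: Granton=1, Arden=2, Marwick=3, Brixley=4.
Ballot type 1 (peak Granton at position 1): ranking walks positions 1-2-3-4, expanding outward from the peak — single-peaked.
Ballot type 2: ranking walks positions 3-1-4-2; Granton is ranked above Arden even though Arden lies between Granton and the peak Marwick on the axis — preferences dip and rise again. Not single-peaked.
Ballot type 3 (peak Arden at position 2): ranking walks positions 2-1-3-4, expanding outward from the peak — single-peaked.
Ballot type 4 (peak Marwick at position 3): ranking walks positions 3-4-2-1, expanding outward from the peak — single-peaked.
Ballot type 5 (peak Arden at position 2): ranking walks positions 2-3-1-4, expanding outward from the peak — single-peaked.
Ballot type 6: ranking walks positions 1-4-2-3; Brixley is ranked above Arden even though Arden lies between Brixley and the peak Granton on the axis — preferences dip and rise again. Not single-peaked.
Ballot type 2 violates single-peakedness, so the profile is not single-peaked on this axis.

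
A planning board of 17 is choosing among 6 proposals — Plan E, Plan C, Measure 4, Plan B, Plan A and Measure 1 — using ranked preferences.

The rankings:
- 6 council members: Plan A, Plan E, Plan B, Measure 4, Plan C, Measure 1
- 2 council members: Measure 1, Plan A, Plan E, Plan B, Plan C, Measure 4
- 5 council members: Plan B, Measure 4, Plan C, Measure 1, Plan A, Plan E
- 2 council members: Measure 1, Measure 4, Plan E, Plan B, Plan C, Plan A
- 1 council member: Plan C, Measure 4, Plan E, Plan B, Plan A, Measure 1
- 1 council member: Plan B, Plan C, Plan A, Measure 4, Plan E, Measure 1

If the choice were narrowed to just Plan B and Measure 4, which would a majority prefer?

Ballots ranking Plan B above Measure 4: 6 + 2 + 5 + 1 = 14.
Ballots ranking Measure 4 above Plan B: 17 − 14 = 3.
Plan B wins the head-to-head 14–3.

Plan B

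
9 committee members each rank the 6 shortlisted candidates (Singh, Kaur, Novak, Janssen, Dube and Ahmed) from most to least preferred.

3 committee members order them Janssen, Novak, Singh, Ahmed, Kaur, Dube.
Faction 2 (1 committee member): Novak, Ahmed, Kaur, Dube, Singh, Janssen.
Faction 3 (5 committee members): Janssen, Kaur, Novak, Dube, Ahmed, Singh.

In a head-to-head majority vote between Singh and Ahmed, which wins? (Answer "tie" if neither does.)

Ahmed

Ballots ranking Singh above Ahmed: 3.
Ballots ranking Ahmed above Singh: 9 − 3 = 6.
Ahmed wins the head-to-head 6–3.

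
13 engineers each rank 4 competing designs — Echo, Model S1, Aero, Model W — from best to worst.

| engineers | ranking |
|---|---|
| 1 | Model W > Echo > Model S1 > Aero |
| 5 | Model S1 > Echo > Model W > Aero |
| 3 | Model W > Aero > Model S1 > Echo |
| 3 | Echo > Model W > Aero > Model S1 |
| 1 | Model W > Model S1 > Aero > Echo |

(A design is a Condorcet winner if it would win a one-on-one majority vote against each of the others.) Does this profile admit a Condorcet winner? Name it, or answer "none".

none

Check each pair by majority over 13 ballots:
Echo–Model S1: Model S1 9–4.
Echo–Aero: Echo 9–4.
Echo vs Model W: Echo wins 8–5.
Model S1 vs Aero: Model S1, 7–6.
Model S1 vs Model W: Model W wins 8–5.
Aero vs Model W: Model W wins 13–0.
Every design loses at least once (Echo loses to Model S1; Model S1 loses to Model W; Aero loses to Echo; Model W loses to Echo). The majority relation contains the cycle Echo beats Model W beats Model S1 beats Echo, so there is no Condorcet winner.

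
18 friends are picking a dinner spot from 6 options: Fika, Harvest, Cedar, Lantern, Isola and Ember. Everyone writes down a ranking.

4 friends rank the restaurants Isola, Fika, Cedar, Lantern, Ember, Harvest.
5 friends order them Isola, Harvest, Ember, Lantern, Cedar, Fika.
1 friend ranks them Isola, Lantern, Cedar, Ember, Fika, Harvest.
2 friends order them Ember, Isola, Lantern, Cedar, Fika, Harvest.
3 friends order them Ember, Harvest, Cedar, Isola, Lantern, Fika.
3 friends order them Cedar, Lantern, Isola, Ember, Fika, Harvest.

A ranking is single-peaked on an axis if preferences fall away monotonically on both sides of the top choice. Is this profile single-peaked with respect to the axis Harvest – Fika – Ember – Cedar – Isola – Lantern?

no

Axis positions: Harvest=1, Fika=2, Ember=3, Cedar=4, Isola=5, Lantern=6.
Cluster 1: ranking walks positions 5-2-4-6-3-1; Fika is ranked above Cedar even though Cedar lies between Fika and the peak Isola on the axis — preferences dip and rise again. Not single-peaked.
Cluster 2: ranking walks positions 5-1-3-6-4-2; Harvest is ranked above Cedar even though Cedar lies between Harvest and the peak Isola on the axis — preferences dip and rise again. Not single-peaked.
Cluster 3 (peak Isola at position 5): ranking walks positions 5-6-4-3-2-1, expanding outward from the peak — single-peaked.
Cluster 4: ranking walks positions 3-5-6-4-2-1; Isola is ranked above Cedar even though Cedar lies between Isola and the peak Ember on the axis — preferences dip and rise again. Not single-peaked.
Cluster 5: ranking walks positions 3-1-4-5-6-2; Harvest is ranked above Fika even though Fika lies between Harvest and the peak Ember on the axis — preferences dip and rise again. Not single-peaked.
Cluster 6: ranking walks positions 4-6-5-3-2-1; Lantern is ranked above Isola even though Isola lies between Lantern and the peak Cedar on the axis — preferences dip and rise again. Not single-peaked.
Cluster 1 violates single-peakedness, so the profile is not single-peaked on this axis.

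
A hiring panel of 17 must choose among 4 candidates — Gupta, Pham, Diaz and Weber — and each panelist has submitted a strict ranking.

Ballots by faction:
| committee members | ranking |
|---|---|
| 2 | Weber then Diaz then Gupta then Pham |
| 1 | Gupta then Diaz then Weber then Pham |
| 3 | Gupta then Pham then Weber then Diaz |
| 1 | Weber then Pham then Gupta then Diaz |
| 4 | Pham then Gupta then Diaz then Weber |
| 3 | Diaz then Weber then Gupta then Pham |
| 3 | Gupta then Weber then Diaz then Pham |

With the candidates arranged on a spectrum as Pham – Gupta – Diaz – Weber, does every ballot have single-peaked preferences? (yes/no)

no

Axis positions: Pham=1, Gupta=2, Diaz=3, Weber=4.
Faction 1 (peak Weber at position 4): ranking walks positions 4-3-2-1, expanding outward from the peak — single-peaked.
Faction 2 (peak Gupta at position 2): ranking walks positions 2-3-4-1, expanding outward from the peak — single-peaked.
Faction 3: ranking walks positions 2-1-4-3; Weber is ranked above Diaz even though Diaz lies between Weber and the peak Gupta on the axis — preferences dip and rise again. Not single-peaked.
Faction 4: ranking walks positions 4-1-2-3; Pham is ranked above Diaz even though Diaz lies between Pham and the peak Weber on the axis — preferences dip and rise again. Not single-peaked.
Faction 5 (peak Pham at position 1): ranking walks positions 1-2-3-4, expanding outward from the peak — single-peaked.
Faction 6 (peak Diaz at position 3): ranking walks positions 3-4-2-1, expanding outward from the peak — single-peaked.
Faction 7: ranking walks positions 2-4-3-1; Weber is ranked above Diaz even though Diaz lies between Weber and the peak Gupta on the axis — preferences dip and rise again. Not single-peaked.
Faction 3 violates single-peakedness, so the profile is not single-peaked on this axis.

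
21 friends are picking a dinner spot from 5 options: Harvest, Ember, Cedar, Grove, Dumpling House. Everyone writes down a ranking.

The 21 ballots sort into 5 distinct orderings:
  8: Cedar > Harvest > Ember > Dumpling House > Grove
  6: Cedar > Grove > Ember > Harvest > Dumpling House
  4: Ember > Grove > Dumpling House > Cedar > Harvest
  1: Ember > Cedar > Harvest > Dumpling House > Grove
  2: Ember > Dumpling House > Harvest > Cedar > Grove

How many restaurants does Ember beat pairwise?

3

Ember against each rival (21 friends):
Ember vs Harvest: Ember, 13–8.
Ember vs Cedar: Ember preferred on 4+1+2 = 7 ballots; Cedar wins 14–7.
Ember vs Grove: Ember, 15–6.
Ember vs Dumpling House: 21 to 0, Ember.
Ember beats Harvest, Grove, Dumpling House; loses to Cedar — 3 pairwise wins.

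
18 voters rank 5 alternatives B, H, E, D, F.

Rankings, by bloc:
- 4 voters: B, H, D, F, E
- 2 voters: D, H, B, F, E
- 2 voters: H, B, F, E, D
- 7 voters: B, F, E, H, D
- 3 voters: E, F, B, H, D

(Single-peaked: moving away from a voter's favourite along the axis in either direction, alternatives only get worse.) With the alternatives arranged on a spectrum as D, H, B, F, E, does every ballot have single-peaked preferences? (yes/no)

Axis positions: D=1, H=2, B=3, F=4, E=5.
Bloc 1 (peak B at position 3): ranking walks positions 3-2-1-4-5, expanding outward from the peak — single-peaked.
Bloc 2 (peak D at position 1): ranking walks positions 1-2-3-4-5, expanding outward from the peak — single-peaked.
Bloc 3 (peak H at position 2): ranking walks positions 2-3-4-5-1, expanding outward from the peak — single-peaked.
Bloc 4 (peak B at position 3): ranking walks positions 3-4-5-2-1, expanding outward from the peak — single-peaked.
Bloc 5 (peak E at position 5): ranking walks positions 5-4-3-2-1, expanding outward from the peak — single-peaked.
Every ranking is single-peaked on this axis.

yes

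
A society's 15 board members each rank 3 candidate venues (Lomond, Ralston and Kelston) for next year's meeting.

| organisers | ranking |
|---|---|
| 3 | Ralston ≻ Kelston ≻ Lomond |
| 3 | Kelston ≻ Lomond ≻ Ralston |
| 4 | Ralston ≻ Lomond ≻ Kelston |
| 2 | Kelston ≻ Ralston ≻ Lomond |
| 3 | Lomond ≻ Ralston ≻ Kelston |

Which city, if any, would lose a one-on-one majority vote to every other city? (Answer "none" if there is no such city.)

Lomond

Pairwise majorities:
Lomond vs Ralston: Lomond is ranked higher on 3+3 = 6 ballots, Ralston on 9. Ralston wins 9–6.
Lomond vs Kelston: Lomond preferred on 4+3 = 7 ballots; Kelston wins 8–7.
Ralston vs Kelston: Ralston preferred on 3+4+3 = 10 ballots; Ralston wins 10–5.
Only Lomond has no wins; Lomond is the Condorcet loser.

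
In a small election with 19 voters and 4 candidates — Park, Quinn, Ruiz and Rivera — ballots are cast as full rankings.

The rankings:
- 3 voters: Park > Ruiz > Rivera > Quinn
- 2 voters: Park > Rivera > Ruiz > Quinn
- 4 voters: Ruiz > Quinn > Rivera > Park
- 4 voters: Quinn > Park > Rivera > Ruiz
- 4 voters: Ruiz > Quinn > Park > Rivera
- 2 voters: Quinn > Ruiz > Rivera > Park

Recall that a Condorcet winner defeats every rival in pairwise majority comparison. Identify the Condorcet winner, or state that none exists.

Ruiz

Head-to-head results (19 voters):
Park vs Quinn: Quinn, 14–5.
Park vs Ruiz: Ruiz wins 10–9.
Park–Rivera: Park 13–6.
Quinn vs Ruiz: Ruiz, 13–6.
Quinn–Rivera: Quinn 14–5.
Ruiz vs Rivera: Ruiz, 13–6.
Ruiz beats each of Park, Quinn, Rivera — Ruiz is the Condorcet winner.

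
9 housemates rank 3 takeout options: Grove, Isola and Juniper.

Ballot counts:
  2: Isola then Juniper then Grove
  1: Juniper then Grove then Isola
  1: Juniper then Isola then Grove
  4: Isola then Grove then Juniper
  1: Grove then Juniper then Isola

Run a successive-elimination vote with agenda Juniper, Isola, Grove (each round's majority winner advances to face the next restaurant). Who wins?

Round 1: Juniper vs Isola — 3–6, Isola advances.
Round 2: Isola vs Grove — 7–2, Isola advances.
Isola survives the agenda.

Isola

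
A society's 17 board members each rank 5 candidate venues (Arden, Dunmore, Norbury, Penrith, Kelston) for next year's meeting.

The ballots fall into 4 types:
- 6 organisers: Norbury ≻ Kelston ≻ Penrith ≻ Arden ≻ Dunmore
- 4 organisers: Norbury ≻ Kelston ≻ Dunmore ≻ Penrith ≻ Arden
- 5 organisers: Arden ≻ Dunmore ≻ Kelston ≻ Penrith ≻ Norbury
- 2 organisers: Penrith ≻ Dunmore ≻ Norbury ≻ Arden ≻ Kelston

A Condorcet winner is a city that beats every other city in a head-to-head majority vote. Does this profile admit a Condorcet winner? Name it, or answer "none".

Head-to-head results (17 organisers):
Arden vs Dunmore: 11 to 6, Arden.
Arden vs Norbury: Arden preferred on 5 ballots; Norbury wins 12–5.
Arden vs Penrith: 5 for Arden, 12 for Penrith — Penrith by 12–5.
Arden vs Kelston: 5+2 = 7 for Arden, 10 for Kelston — Kelston by 10–7.
Dunmore vs Norbury: Dunmore preferred on 5+2 = 7 ballots; Norbury wins 10–7.
Dunmore vs Penrith: 9 to 8, Dunmore.
Dunmore vs Kelston: 5+2 = 7 for Dunmore, 10 for Kelston — Kelston by 10–7.
Norbury vs Penrith: Norbury preferred on 6+4 = 10 ballots; Norbury wins 10–7.
Norbury vs Kelston: Norbury is ranked higher on 6+4+2 = 12 ballots, Kelston on 5. Norbury wins 12–5.
Penrith vs Kelston: Penrith preferred on 2 ballots; Kelston wins 15–2.
Only Norbury has no losses; Norbury is the Condorcet winner.

Norbury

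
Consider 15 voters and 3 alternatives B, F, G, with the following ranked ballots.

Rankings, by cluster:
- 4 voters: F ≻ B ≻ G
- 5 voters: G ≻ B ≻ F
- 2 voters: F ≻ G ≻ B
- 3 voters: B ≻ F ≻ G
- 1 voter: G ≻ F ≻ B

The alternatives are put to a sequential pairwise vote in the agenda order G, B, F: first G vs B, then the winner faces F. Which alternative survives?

Round 1: G vs B — 8–7, G advances.
Round 2: G vs F — 6–9, F advances.
F survives the agenda.

F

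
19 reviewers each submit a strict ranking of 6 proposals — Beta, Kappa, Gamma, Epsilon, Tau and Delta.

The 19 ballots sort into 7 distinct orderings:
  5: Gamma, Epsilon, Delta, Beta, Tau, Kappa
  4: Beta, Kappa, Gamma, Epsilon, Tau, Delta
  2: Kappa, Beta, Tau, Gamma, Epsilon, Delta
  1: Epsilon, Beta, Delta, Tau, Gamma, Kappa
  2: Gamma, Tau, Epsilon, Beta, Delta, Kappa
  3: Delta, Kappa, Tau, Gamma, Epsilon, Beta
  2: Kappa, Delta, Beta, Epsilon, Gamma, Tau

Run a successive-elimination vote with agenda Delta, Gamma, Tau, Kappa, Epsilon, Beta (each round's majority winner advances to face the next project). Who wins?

Beta

Round 1: Delta vs Gamma — 6–13, Gamma advances.
Round 2: Gamma vs Tau — 13–6, Gamma advances.
Round 3: Gamma vs Kappa — 8–11, Kappa advances.
Round 4: Kappa vs Epsilon — 11–8, Kappa advances.
Round 5: Kappa vs Beta — 7–12, Beta advances.
The agenda winner is Beta.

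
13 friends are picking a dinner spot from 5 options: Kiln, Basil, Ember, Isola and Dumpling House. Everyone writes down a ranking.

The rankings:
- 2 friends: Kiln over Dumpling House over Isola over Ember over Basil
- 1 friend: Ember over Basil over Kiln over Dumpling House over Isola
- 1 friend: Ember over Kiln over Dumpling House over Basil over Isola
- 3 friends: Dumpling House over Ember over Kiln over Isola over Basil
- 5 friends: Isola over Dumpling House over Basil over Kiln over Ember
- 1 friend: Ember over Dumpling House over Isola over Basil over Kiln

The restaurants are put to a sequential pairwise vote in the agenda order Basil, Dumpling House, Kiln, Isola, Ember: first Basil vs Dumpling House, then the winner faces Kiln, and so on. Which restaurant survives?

Dumpling House

Round 1: Basil vs Dumpling House — 1–12, Dumpling House advances.
Round 2: Dumpling House vs Kiln — 9–4, Dumpling House advances.
Round 3: Dumpling House vs Isola — 8–5, Dumpling House advances.
Round 4: Dumpling House vs Ember — 10–3, Dumpling House advances.
Dumpling House survives the agenda.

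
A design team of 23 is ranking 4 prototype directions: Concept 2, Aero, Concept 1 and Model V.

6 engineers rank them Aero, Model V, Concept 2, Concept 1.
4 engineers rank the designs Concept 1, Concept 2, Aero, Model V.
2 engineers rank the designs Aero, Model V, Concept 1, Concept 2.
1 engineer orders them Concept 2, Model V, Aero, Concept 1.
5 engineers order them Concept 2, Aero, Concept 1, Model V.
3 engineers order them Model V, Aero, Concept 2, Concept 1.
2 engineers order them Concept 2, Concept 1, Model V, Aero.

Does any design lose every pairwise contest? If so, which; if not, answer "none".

Concept 1

Head-to-head results (23 engineers):
Concept 2 vs Aero: Concept 2 preferred on 4+1+5+2 = 12 ballots; Concept 2 wins 12–11.
Concept 2 vs Concept 1: Concept 2 is ranked higher on 6+1+5+3+2 = 17 ballots, Concept 1 on 6. Concept 2 wins 17–6.
Concept 2 vs Model V: Concept 2 preferred on 4+1+5+2 = 12 ballots; Concept 2 wins 12–11.
Aero vs Concept 1: Aero wins 17–6.
Aero vs Model V: Aero is ranked higher on 6+4+2+5 = 17 ballots, Model V on 6. Aero wins 17–6.
Concept 1 vs Model V: Concept 1 is ranked higher on 4+5+2 = 11 ballots, Model V on 12. Model V wins 12–11.
Concept 1 is beaten in every head-to-head and is the Condorcet loser.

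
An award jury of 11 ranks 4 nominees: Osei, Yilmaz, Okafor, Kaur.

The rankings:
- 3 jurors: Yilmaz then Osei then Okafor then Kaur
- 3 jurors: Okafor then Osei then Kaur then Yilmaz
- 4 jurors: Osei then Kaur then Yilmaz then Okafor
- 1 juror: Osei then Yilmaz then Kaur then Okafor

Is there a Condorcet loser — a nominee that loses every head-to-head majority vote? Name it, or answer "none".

none

Pairwise majorities:
Osei vs Yilmaz: Osei is ranked higher on 3+4+1 = 8 ballots, Yilmaz on 3. Osei wins 8–3.
Osei–Okafor: Osei 8–3.
Osei vs Kaur: 3+3+4+1 = 11 for Osei, 0 for Kaur — Osei by 11–0.
Yilmaz vs Okafor: Yilmaz wins 8–3.
Yilmaz vs Kaur: Kaur wins 7–4.
Okafor–Kaur: Okafor 6–5.
No nominee is winless: Osei beats Yilmaz; Yilmaz beats Okafor; Okafor beats Kaur; Kaur beats Yilmaz. There is no Condorcet loser.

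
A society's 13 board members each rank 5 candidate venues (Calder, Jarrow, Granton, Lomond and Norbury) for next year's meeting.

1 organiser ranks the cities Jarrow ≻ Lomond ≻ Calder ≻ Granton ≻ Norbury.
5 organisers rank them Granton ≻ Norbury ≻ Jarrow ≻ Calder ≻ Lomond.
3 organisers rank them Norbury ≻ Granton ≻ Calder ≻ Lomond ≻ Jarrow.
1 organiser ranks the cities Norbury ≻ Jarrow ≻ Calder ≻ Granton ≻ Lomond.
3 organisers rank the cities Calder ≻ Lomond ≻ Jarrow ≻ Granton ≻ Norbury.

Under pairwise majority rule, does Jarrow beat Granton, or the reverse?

Granton

Ballots ranking Jarrow above Granton: 1 + 1 + 3 = 5.
Ballots ranking Granton above Jarrow: 13 − 5 = 8.
Granton wins the head-to-head 8–5.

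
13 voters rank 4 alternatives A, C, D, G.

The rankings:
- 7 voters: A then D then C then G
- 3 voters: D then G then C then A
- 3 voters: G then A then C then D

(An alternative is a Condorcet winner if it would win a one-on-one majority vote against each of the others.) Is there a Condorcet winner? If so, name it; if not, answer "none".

Head-to-head results (13 voters):
A–C: A 10–3.
A vs D: A wins 10–3.
A vs G: A wins 7–6.
C vs D: D, 10–3.
C vs G: C wins 7–6.
D vs G: D wins 10–3.
A defeats every rival head-to-head and is the Condorcet winner.

A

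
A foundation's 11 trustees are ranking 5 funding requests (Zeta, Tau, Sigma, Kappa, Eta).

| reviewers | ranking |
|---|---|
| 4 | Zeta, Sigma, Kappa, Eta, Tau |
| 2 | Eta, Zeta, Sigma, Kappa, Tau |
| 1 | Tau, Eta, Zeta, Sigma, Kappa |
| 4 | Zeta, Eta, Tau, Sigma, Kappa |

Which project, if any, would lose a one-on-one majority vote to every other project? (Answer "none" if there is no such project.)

Tau

Head-to-head results (11 reviewers):
Zeta vs Tau: Zeta preferred on 4+2+4 = 10 ballots; Zeta wins 10–1.
Zeta vs Sigma: Zeta, 11–0.
Zeta vs Kappa: Zeta is ranked higher on 4+2+1+4 = 11 ballots, Kappa on 0. Zeta wins 11–0.
Zeta vs Eta: 8 to 3, Zeta.
Tau vs Sigma: Sigma, 6–5.
Tau vs Kappa: Kappa wins 6–5.
Tau vs Eta: Tau is ranked higher on 1 ballot, Eta on 10. Eta wins 10–1.
Sigma vs Kappa: Sigma, 11–0.
Sigma vs Eta: 4 for Sigma, 7 for Eta — Eta by 7–4.
Kappa vs Eta: 4 for Kappa, 7 for Eta — Eta by 7–4.
Tau loses to every other project — it is the Condorcet loser.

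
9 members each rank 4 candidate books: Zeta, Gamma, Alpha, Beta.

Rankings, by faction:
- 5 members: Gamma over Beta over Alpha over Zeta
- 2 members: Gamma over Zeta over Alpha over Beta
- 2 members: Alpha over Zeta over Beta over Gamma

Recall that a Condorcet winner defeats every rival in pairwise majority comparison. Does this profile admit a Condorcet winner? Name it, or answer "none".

Check each pair by majority over 9 ballots:
Zeta vs Gamma: Gamma, 7–2.
Zeta vs Alpha: Alpha, 7–2.
Zeta vs Beta: Beta wins 5–4.
Gamma–Alpha: Gamma 7–2.
Gamma vs Beta: Gamma wins 7–2.
Alpha vs Beta: Beta wins 5–4.
Gamma defeats every rival head-to-head and is the Condorcet winner.

Gamma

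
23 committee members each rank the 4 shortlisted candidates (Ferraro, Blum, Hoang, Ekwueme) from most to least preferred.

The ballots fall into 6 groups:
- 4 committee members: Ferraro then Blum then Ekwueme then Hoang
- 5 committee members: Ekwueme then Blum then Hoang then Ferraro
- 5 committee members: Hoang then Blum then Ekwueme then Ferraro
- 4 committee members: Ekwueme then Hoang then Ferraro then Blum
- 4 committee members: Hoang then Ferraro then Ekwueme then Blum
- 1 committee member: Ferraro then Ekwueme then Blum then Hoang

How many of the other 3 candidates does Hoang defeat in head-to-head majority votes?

Hoang against each rival (23 committee members):
Hoang vs Ferraro: 5+5+4+4 = 18 for Hoang, 5 for Ferraro — Hoang by 18–5.
Hoang vs Blum: Hoang, 13–10.
Hoang vs Ekwueme: Hoang preferred on 5+4 = 9 ballots; Ekwueme wins 14–9.
Hoang beats Ferraro, Blum; loses to Ekwueme — 2 pairwise wins.

2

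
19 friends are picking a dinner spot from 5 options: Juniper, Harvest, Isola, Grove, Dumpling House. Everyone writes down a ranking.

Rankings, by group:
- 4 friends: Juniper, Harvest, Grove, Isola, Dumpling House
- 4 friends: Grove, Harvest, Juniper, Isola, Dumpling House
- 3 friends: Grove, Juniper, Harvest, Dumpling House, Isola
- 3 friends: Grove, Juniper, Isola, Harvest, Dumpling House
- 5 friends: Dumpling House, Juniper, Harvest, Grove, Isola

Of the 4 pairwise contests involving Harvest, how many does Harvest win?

Harvest against each rival (19 friends):
Harvest vs Juniper: Harvest is ranked higher on 4 ballots, Juniper on 15. Juniper wins 15–4.
Harvest vs Isola: 4+4+3+5 = 16 for Harvest, 3 for Isola — Harvest by 16–3.
Harvest vs Grove: Harvest is ranked higher on 4+5 = 9 ballots, Grove on 10. Grove wins 10–9.
Harvest vs Dumpling House: Harvest, 14–5.
Harvest beats Isola, Dumpling House; loses to Juniper, Grove — 2 pairwise wins.

2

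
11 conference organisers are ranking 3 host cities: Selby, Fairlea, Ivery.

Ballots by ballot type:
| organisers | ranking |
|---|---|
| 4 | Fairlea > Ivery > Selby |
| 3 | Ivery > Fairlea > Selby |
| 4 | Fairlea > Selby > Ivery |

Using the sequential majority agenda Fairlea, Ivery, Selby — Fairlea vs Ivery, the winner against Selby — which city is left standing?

Fairlea

Round 1: Fairlea vs Ivery — 8–3, Fairlea advances.
Round 2: Fairlea vs Selby — 11–0, Fairlea advances.
Fairlea survives the agenda.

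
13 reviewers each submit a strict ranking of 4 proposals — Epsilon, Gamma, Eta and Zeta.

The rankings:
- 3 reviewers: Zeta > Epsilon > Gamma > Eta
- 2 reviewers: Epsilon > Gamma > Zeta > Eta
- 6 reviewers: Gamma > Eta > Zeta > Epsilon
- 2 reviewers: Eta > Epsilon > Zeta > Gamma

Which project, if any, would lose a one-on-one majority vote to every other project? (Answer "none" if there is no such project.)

Pairwise majorities:
Epsilon vs Gamma: Epsilon wins 7–6.
Epsilon vs Eta: Eta wins 8–5.
Epsilon–Zeta: Zeta 9–4.
Gamma vs Eta: 11 to 2, Gamma.
Gamma vs Zeta: Gamma is ranked higher on 2+6 = 8 ballots, Zeta on 5. Gamma wins 8–5.
Eta vs Zeta: Eta is ranked higher on 6+2 = 8 ballots, Zeta on 5. Eta wins 8–5.
Every project wins at least one matchup (Epsilon beats Gamma; Gamma beats Eta; Eta beats Epsilon; Zeta beats Epsilon), so there is no Condorcet loser.

none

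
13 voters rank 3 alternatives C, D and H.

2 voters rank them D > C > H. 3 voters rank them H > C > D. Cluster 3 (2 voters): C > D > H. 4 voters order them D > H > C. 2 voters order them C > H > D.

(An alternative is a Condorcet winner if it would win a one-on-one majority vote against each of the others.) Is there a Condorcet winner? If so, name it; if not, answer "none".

none

Pairwise majorities:
C vs D: C, 7–6.
C vs H: H wins 7–6.
D vs H: D wins 8–5.
Every alternative loses at least once (C loses to H; D loses to C; H loses to D). The majority relation contains the cycle C > D > H > C, so there is no Condorcet winner.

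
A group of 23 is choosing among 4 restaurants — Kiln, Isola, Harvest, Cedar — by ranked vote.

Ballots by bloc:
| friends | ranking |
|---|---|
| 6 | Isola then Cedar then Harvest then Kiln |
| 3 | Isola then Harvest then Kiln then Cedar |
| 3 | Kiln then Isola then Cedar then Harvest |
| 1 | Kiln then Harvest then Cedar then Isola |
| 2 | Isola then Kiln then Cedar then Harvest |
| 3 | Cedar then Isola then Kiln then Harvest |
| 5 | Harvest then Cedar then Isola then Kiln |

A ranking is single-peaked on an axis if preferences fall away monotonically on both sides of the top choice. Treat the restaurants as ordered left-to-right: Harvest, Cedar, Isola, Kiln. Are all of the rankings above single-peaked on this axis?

Axis positions: Harvest=1, Cedar=2, Isola=3, Kiln=4.
Bloc 1 (peak Isola at position 3): ranking walks positions 3-2-1-4, expanding outward from the peak — single-peaked.
Bloc 2: ranking walks positions 3-1-4-2; Harvest is ranked above Cedar even though Cedar lies between Harvest and the peak Isola on the axis — preferences dip and rise again. Not single-peaked.
Bloc 3 (peak Kiln at position 4): ranking walks positions 4-3-2-1, expanding outward from the peak — single-peaked.
Bloc 4: ranking walks positions 4-1-2-3; Harvest is ranked above Isola even though Isola lies between Harvest and the peak Kiln on the axis — preferences dip and rise again. Not single-peaked.
Bloc 5 (peak Isola at position 3): ranking walks positions 3-4-2-1, expanding outward from the peak — single-peaked.
Bloc 6 (peak Cedar at position 2): ranking walks positions 2-3-4-1, expanding outward from the peak — single-peaked.
Bloc 7 (peak Harvest at position 1): ranking walks positions 1-2-3-4, expanding outward from the peak — single-peaked.
Bloc 2 violates single-peakedness, so the profile is not single-peaked on this axis.

no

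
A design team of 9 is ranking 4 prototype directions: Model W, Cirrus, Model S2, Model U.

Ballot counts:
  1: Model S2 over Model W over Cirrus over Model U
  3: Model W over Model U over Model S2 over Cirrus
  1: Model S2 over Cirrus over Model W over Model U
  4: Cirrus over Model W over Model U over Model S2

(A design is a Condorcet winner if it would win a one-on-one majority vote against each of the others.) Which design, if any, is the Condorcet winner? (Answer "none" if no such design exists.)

none

Check each pair by majority over 9 ballots:
Model W vs Cirrus: 1+3 = 4 for Model W, 5 for Cirrus — Cirrus by 5–4.
Model W vs Model S2: 3+4 = 7 for Model W, 2 for Model S2 — Model W by 7–2.
Model W vs Model U: Model W, 9–0.
Cirrus vs Model S2: 4 for Cirrus, 5 for Model S2 — Model S2 by 5–4.
Cirrus vs Model U: Cirrus, 6–3.
Model S2 vs Model U: Model U, 7–2.
Every design loses at least once (Model W loses to Cirrus; Cirrus loses to Model S2; Model S2 loses to Model W; Model U loses to Model W). The majority relation contains the cycle Model W → Model S2 → Cirrus → Model W, so there is no Condorcet winner.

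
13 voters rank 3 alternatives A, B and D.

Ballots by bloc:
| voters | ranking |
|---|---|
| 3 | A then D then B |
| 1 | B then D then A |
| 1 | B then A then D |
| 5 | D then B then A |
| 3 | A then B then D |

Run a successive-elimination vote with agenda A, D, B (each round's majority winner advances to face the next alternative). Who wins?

Round 1: A vs D — 7–6, A advances.
Round 2: A vs B — 6–7, B advances.
B survives the agenda.

B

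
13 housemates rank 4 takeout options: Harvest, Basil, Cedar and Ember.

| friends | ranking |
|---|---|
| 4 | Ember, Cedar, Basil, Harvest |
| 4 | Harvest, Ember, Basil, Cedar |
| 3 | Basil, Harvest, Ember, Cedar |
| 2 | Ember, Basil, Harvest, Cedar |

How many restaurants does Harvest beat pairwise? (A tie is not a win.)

Harvest against each rival (13 friends):
Harvest vs Basil: 4 to 9, Basil.
Harvest–Cedar: Harvest 9–4.
Harvest vs Ember: Harvest, 7–6.
Harvest beats Cedar, Ember; loses to Basil — 2 pairwise wins.

2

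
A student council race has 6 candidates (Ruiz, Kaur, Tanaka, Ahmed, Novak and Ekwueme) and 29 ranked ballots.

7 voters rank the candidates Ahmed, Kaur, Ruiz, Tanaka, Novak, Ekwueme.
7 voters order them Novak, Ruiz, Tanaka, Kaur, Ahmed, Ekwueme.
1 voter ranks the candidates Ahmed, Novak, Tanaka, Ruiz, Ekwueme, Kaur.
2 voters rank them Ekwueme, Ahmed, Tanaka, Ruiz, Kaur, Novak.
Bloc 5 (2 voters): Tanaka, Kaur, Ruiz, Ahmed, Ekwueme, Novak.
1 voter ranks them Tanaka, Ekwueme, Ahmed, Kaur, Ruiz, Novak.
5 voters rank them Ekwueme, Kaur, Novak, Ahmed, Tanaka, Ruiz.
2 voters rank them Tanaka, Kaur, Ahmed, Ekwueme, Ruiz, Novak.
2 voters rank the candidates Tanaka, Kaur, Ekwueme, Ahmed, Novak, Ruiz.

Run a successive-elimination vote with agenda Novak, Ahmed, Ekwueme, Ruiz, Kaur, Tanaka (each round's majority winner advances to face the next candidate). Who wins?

Round 1: Novak vs Ahmed — 12–17, Ahmed advances.
Round 2: Ahmed vs Ekwueme — 19–10, Ahmed advances.
Round 3: Ahmed vs Ruiz — 20–9, Ahmed advances.
Round 4: Ahmed vs Kaur — 11–18, Kaur advances.
Round 5: Kaur vs Tanaka — 12–17, Tanaka advances.
The agenda winner is Tanaka.

Tanaka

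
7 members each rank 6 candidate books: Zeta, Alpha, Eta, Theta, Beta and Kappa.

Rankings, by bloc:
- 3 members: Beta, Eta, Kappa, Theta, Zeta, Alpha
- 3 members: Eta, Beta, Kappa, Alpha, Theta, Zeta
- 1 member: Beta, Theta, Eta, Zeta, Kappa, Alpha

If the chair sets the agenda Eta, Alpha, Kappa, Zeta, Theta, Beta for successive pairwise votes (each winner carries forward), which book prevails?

Beta

Round 1: Eta vs Alpha — 7–0, Eta advances.
Round 2: Eta vs Kappa — 7–0, Eta advances.
Round 3: Eta vs Zeta — 7–0, Eta advances.
Round 4: Eta vs Theta — 6–1, Eta advances.
Round 5: Eta vs Beta — 3–4, Beta advances.
Beta survives the agenda.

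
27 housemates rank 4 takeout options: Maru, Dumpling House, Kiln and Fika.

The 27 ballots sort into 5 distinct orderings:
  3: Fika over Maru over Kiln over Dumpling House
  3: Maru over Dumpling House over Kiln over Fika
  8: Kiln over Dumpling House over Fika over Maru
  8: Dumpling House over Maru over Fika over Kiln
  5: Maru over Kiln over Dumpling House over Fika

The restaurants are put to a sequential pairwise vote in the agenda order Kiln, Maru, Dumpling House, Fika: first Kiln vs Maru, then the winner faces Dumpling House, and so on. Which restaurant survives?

Dumpling House

Round 1: Kiln vs Maru — 8–19, Maru advances.
Round 2: Maru vs Dumpling House — 11–16, Dumpling House advances.
Round 3: Dumpling House vs Fika — 24–3, Dumpling House advances.
Dumpling House survives the agenda.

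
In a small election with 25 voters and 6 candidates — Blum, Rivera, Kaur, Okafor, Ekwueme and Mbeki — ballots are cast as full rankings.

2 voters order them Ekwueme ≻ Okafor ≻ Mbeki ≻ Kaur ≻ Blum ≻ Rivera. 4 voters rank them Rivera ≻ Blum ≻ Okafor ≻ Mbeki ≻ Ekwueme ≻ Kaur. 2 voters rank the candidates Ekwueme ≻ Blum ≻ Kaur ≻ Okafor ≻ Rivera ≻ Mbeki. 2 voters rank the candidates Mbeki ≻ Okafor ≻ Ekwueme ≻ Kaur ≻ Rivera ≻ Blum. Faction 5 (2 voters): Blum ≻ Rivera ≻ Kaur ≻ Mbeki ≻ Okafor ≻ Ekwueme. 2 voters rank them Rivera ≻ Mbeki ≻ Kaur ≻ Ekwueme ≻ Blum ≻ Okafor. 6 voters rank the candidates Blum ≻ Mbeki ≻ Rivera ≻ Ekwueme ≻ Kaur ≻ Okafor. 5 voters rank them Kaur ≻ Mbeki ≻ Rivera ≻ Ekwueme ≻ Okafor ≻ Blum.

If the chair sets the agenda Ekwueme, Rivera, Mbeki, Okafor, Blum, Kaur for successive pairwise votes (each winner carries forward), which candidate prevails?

Blum

Round 1: Ekwueme vs Rivera — 6–19, Rivera advances.
Round 2: Rivera vs Mbeki — 10–15, Mbeki advances.
Round 3: Mbeki vs Okafor — 17–8, Mbeki advances.
Round 4: Mbeki vs Blum — 11–14, Blum advances.
Round 5: Blum vs Kaur — 14–11, Blum advances.
Blum survives the agenda.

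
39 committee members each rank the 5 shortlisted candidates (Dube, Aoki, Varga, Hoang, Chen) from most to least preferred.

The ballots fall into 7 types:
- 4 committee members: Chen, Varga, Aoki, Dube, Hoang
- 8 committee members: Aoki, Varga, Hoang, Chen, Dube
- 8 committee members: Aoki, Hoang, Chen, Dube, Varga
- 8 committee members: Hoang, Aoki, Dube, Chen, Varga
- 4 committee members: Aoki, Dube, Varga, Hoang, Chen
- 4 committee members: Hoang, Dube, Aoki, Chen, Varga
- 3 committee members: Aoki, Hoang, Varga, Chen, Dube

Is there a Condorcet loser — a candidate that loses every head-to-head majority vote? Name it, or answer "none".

Varga

Pairwise majorities:
Dube vs Aoki: 4 to 35, Aoki.
Dube vs Varga: Dube wins 24–15.
Dube vs Hoang: Hoang, 31–8.
Dube vs Chen: 8+4+4 = 16 for Dube, 23 for Chen — Chen by 23–16.
Aoki vs Varga: Aoki is ranked higher on 8+8+8+4+4+3 = 35 ballots, Varga on 4. Aoki wins 35–4.
Aoki–Hoang: Aoki 27–12.
Aoki–Chen: Aoki 35–4.
Varga vs Hoang: 4+8+4 = 16 for Varga, 23 for Hoang — Hoang by 23–16.
Varga vs Chen: Chen, 24–15.
Hoang vs Chen: Hoang wins 35–4.
Varga loses to every other candidate — it is the Condorcet loser.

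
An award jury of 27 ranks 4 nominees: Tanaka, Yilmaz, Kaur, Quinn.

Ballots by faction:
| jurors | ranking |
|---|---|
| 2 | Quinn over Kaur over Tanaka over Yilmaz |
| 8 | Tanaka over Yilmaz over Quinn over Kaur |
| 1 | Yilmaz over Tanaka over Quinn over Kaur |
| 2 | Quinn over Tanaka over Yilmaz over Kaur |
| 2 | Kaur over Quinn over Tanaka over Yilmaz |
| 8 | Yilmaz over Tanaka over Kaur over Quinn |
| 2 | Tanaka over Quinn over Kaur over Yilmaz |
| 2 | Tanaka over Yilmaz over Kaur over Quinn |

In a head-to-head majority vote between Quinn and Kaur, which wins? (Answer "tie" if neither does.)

Ballots ranking Quinn above Kaur: 2 + 8 + 1 + 2 + 2 = 15.
Ballots ranking Kaur above Quinn: 27 − 15 = 12.
Quinn wins the head-to-head 15–12.

Quinn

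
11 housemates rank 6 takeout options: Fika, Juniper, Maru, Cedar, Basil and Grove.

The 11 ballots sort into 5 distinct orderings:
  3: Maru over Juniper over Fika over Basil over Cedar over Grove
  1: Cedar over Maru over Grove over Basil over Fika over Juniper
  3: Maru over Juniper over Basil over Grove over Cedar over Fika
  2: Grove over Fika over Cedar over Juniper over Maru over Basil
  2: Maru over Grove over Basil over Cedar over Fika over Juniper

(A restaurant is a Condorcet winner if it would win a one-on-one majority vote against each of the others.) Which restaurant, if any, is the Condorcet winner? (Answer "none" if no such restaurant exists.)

Maru

Check each pair by majority over 11 ballots:
Fika vs Juniper: 1+2+2 = 5 for Fika, 6 for Juniper — Juniper by 6–5.
Fika vs Maru: 2 to 9, Maru.
Fika vs Cedar: 5 to 6, Cedar.
Fika vs Basil: Fika preferred on 3+2 = 5 ballots; Basil wins 6–5.
Fika vs Grove: 3 to 8, Grove.
Juniper vs Maru: Juniper is ranked higher on 2 ballots, Maru on 9. Maru wins 9–2.
Juniper vs Cedar: Juniper is ranked higher on 3+3 = 6 ballots, Cedar on 5. Juniper wins 6–5.
Juniper vs Basil: 3+3+2 = 8 for Juniper, 3 for Basil — Juniper by 8–3.
Juniper vs Grove: Juniper preferred on 3+3 = 6 ballots; Juniper wins 6–5.
Maru vs Cedar: 8 to 3, Maru.
Maru vs Basil: Maru preferred on 3+1+3+2+2 = 11 ballots; Maru wins 11–0.
Maru vs Grove: Maru is ranked higher on 3+1+3+2 = 9 ballots, Grove on 2. Maru wins 9–2.
Cedar vs Basil: Cedar is ranked higher on 1+2 = 3 ballots, Basil on 8. Basil wins 8–3.
Cedar vs Grove: 4 to 7, Grove.
Basil vs Grove: 3+3 = 6 for Basil, 5 for Grove — Basil by 6–5.
Maru defeats every rival head-to-head and is the Condorcet winner.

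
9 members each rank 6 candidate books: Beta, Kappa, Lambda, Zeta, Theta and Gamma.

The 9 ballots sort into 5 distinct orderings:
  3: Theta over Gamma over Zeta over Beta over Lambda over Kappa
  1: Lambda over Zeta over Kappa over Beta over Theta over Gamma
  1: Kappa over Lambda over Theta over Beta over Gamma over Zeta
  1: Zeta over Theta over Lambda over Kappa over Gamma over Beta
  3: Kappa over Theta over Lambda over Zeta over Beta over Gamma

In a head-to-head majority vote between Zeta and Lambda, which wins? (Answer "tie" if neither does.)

Lambda

Ballots ranking Zeta above Lambda: 3 + 1 = 4.
Ballots ranking Lambda above Zeta: 9 − 4 = 5.
Lambda wins the head-to-head 5–4.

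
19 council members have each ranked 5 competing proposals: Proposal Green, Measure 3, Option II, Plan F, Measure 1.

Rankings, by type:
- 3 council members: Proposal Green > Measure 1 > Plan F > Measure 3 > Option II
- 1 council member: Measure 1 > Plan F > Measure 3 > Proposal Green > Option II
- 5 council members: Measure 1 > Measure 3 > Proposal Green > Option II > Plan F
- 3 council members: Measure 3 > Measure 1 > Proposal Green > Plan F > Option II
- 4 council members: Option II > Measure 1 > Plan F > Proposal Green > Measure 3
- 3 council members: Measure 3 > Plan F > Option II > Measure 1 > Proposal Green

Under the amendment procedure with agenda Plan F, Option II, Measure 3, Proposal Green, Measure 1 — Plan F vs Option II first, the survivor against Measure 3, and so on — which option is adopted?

Measure 1

Round 1: Plan F vs Option II — 10–9, Plan F advances.
Round 2: Plan F vs Measure 3 — 8–11, Measure 3 advances.
Round 3: Measure 3 vs Proposal Green — 12–7, Measure 3 advances.
Round 4: Measure 3 vs Measure 1 — 6–13, Measure 1 advances.
The agenda winner is Measure 1.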